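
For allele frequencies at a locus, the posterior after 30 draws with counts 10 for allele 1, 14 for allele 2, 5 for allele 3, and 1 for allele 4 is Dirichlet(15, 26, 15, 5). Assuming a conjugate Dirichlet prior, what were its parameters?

For a Dirichlet(α) prior with multinomial counts c, the posterior is Dirichlet(α + c) componentwise.
Subtract each count from the matching posterior parameter: 15−10=5, 26−14=12, 15−5=10, 5−1=4.

Dirichlet(5, 12, 10, 4)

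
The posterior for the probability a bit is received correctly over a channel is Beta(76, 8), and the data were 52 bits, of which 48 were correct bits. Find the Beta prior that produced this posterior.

Beta(28, 4)

Beta is conjugate to the binomial likelihood: posterior = Beta(a+s, b+f).
Subtract the data counts: 76−48=28, 8−4=4.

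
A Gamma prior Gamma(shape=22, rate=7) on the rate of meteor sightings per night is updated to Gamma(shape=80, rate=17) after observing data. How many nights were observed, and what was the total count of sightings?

n = 10 nights with total 58 sightings

Gamma–Poisson conjugacy: posterior shape = α + Σxᵢ, posterior rate = β + n.
Matching: Σxᵢ = 80 − 22 = 58 and n = 17 − 7 = 10.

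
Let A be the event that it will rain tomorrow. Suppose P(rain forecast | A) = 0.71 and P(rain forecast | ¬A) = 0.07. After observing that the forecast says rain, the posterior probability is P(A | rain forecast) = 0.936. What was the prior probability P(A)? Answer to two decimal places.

Bayes' rule in odds form gives O(A|E) = O(A)·[P(E|A)/P(E|¬A)], hence O(A) = O(A|E)/LR.
Posterior odds = 0.936/(1−0.936) = 14.6250. LR = 0.71/0.07 = 10.1429.
Prior odds = 14.6250/10.1429 = 1.4419, so P(A) = 1.4419/(1+1.4419) ≈ 0.59.

P(A) = 0.59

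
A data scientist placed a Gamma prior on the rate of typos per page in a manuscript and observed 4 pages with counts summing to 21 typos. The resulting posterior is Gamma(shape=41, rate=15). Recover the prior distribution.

Gamma(shape=20, rate=11)

Gamma–Poisson conjugacy: posterior shape = α + Σxᵢ, posterior rate = β + n.
So α = 41 − 21 = 20 and β = 15 − 4 = 11.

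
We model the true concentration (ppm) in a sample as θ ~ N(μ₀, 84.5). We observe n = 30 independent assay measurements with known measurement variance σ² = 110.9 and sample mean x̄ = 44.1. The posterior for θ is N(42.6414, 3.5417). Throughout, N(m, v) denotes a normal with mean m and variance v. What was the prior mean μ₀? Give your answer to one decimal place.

The posterior mean is a precision-weighted average: μ_n = (τ₀μ₀ + τ_data·x̄)/(τ₀+τ_data), with τ₀=1/σ₀² and τ_data=n/σ².
Here τ₀ = 1/84.5 = 0.011834 and τ_data = 30/110.9 = 0.270514, so τ_n = 0.282348.
Rearranging for μ₀: μ₀ = (μ_n·τ_n − τ_data·x̄)/τ₀ = (42.6414·0.282348 − 0.270514·44.1) / 0.011834 = 0.110047/0.011834 ≈ 9.3.

μ₀ = 9.3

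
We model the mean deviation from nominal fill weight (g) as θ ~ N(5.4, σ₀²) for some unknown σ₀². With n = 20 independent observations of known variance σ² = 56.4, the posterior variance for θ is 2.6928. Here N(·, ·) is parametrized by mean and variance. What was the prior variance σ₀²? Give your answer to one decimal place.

σ₀² = 59.7

Posterior precision equals prior precision plus data precision: 1/σ_n² = 1/σ₀² + n/σ².
So 1/σ₀² = 1/2.6928 − 20/56.4 = 0.371361 − 0.354610 = 0.016751.
Hence σ₀² = 1/0.016751 ≈ 59.7.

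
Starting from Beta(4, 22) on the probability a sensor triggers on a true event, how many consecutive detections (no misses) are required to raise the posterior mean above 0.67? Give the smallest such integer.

After k detections and 0 misses the posterior is Beta(4+k, 22), with mean (4+k)/(4+22+k).
Set (4+k)/(26+k) > 0.67 and solve: k > (0.67·26 − 4)/(1 − 0.67) = 40.667.
The smallest integer exceeding 40.667 is 41.

k = 41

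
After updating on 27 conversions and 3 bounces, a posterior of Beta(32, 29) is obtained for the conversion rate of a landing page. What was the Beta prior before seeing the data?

Beta is conjugate to the binomial likelihood: posterior = Beta(a+s, b+f).
So a = 32 − 27 = 5 and b = 29 − 3 = 26.

Beta(5, 26)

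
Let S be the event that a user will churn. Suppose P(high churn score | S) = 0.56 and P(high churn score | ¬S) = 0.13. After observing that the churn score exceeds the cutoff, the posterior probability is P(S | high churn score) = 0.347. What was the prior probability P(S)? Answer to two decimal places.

In odds form, posterior odds = prior odds × likelihood ratio, so prior odds = posterior odds ÷ LR.
Posterior odds = 0.347/(1−0.347) = 0.5314. LR = 0.56/0.13 = 4.3077.
Prior odds = 0.5314/4.3077 = 0.1234, so P(S) = 0.1234/(1+0.1234) ≈ 0.11.

P(S) = 0.11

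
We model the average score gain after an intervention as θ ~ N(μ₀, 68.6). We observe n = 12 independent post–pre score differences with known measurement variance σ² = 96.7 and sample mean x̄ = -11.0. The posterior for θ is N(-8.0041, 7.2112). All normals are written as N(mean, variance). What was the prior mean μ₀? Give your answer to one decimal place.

μ₀ = 17.5

The posterior mean is a precision-weighted average: μ_n = (τ₀μ₀ + τ_data·x̄)/(τ₀+τ_data), with τ₀=1/σ₀² and τ_data=n/σ².
Here τ₀ = 1/68.6 = 0.014577 and τ_data = 12/96.7 = 0.124095, so τ_n = 0.138672.
Rearranging for μ₀: μ₀ = (μ_n·τ_n − τ_data·x̄)/τ₀ = (-8.0041·0.138672 − 0.124095·-11.0) / 0.014577 = 0.255100/0.014577 ≈ 17.5.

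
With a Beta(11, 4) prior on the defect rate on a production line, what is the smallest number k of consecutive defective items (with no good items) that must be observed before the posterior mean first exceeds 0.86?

k = 14

After k defective items and 0 good items the posterior is Beta(11+k, 4), with mean (11+k)/(11+4+k).
Set (11+k)/(15+k) > 0.86 and solve: k > (0.86·15 − 11)/(1 − 0.86) = 13.571.
The smallest integer exceeding 13.571 is 14, and checking k=14: (25)/(29) = 0.8621 > 0.86.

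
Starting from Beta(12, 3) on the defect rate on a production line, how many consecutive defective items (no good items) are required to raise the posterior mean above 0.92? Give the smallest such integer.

After k defective items and 0 good items the posterior is Beta(12+k, 3), with mean (12+k)/(12+3+k).
Set (12+k)/(15+k) > 0.92 and solve: k > (0.92·15 − 12)/(1 − 0.92) = 22.500.
The smallest integer exceeding 22.500 is 23, and checking k=23: (35)/(38) = 0.9211 > 0.92.

k = 23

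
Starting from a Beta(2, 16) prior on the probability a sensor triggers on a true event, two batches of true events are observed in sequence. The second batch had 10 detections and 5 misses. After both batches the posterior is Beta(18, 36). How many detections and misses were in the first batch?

Sequential conjugate updates are equivalent to a single update on the pooled data, so total successes = posterior α − prior α and total failures = posterior β − prior β.
Total across both batches: 18−2=16 detections, 36−16=20 misses.
Subtract the second batch: 16−10=6 detections and 20−5=15 misses.

6 detections and 15 misses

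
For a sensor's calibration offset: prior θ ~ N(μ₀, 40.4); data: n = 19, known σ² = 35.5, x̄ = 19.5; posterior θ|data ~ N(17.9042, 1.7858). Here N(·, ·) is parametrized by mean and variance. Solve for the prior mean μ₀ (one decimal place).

The posterior mean is a precision-weighted average: μ_n = (τ₀μ₀ + τ_data·x̄)/(τ₀+τ_data), with τ₀=1/σ₀² and τ_data=n/σ².
Here τ₀ = 1/40.4 = 0.024752 and τ_data = 19/35.5 = 0.535211, so τ_n = 0.559963.
Rearranging for μ₀: μ₀ = (μ_n·τ_n − τ_data·x̄)/τ₀ = (17.9042·0.559963 − 0.535211·19.5) / 0.024752 = -0.410925/0.024752 ≈ -16.6.

μ₀ = -16.6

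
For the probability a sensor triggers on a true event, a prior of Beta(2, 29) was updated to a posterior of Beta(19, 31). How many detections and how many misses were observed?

A Beta(a, b) prior with s successes and f failures in binomial data gives a Beta(a+s, b+f) posterior.
So s = 19 − 2 = 17 and f = 31 − 29 = 2.

17 detections and 2 misses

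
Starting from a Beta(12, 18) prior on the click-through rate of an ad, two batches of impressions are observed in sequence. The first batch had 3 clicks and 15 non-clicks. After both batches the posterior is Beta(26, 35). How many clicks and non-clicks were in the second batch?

Because Beta–binomial updating is additive in the counts, the combined data contributed (α_post−α_prior, β_post−β_prior) successes and failures.
Total across both batches: 26−12=14 clicks, 35−18=17 non-clicks.
Subtract the first batch: 14−3=11 clicks and 17−15=2 non-clicks.

11 clicks and 2 non-clicks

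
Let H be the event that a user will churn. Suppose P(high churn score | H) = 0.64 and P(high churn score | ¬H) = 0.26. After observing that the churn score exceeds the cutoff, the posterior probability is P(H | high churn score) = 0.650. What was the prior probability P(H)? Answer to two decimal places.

P(H) = 0.43

In odds form, posterior odds = prior odds × likelihood ratio, so prior odds = posterior odds ÷ LR.
Posterior odds = 0.650/(1−0.650) = 1.8571. LR = 0.64/0.26 = 2.4615.
Prior odds = 1.8571/2.4615 = 0.7545, so P(H) = 0.7545/(1+0.7545) ≈ 0.43.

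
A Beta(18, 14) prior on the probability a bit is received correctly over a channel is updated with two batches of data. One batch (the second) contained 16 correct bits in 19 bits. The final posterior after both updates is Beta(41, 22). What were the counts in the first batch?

Because Beta–binomial updating is additive in the counts, the combined data contributed (α_post−α_prior, β_post−β_prior) successes and failures.
Total across both batches: 41−18=23 correct bits, 22−14=8 errors.
Subtract the second batch: 23−16=7 correct bits and 8−3=5 errors.

7 correct bits and 5 errors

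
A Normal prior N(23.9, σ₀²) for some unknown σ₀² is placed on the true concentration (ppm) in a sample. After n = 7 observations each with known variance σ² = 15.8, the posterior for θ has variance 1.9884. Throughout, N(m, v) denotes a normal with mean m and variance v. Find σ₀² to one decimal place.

Posterior precision equals prior precision plus data precision: 1/σ_n² = 1/σ₀² + n/σ².
So 1/σ₀² = 1/1.9884 − 7/15.8 = 0.502917 − 0.443038 = 0.059879.
Hence σ₀² = 1/0.059879 ≈ 16.7.

σ₀² = 16.7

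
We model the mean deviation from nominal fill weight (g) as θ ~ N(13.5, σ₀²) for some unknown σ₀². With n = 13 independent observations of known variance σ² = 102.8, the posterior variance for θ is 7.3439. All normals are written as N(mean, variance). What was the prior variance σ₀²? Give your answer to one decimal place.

Posterior precision equals prior precision plus data precision: 1/σ_n² = 1/σ₀² + n/σ².
So 1/σ₀² = 1/7.3439 − 13/102.8 = 0.136167 − 0.126459 = 0.009708.
Hence σ₀² = 1/0.009708 ≈ 103.0.

σ₀² = 103.0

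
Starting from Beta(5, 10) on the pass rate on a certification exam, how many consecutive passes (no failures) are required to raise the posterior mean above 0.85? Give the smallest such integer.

k = 52

After k passes and 0 failures the posterior is Beta(5+k, 10), with mean (5+k)/(5+10+k).
Set (5+k)/(15+k) > 0.85 and solve: k > (0.85·15 − 5)/(1 − 0.85) = 51.667.
The smallest integer exceeding 51.667 is 52, and checking k=52: (57)/(67) = 0.8507 > 0.85.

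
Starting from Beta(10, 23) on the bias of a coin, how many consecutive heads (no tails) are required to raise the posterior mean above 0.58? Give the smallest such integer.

k = 22

After k heads and 0 tails the posterior is Beta(10+k, 23), with mean (10+k)/(10+23+k).
Set (10+k)/(33+k) > 0.58 and solve: k > (0.58·33 − 10)/(1 − 0.58) = 21.762.
The smallest integer exceeding 21.762 is 22.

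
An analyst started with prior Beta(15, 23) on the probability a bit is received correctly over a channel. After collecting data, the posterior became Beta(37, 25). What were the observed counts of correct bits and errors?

22 correct bits and 2 errors

A Beta(a, b) prior with s successes and f failures in binomial data gives a Beta(a+s, b+f) posterior.
Match parameters: s=37−15=22, f=25−23=2.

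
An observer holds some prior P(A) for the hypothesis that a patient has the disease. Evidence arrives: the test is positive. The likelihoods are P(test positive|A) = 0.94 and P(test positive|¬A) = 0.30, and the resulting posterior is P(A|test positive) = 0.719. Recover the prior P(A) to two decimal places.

P(A) = 0.45

Bayes' rule in odds form gives O(A|E) = O(A)·[P(E|A)/P(E|¬A)], hence O(A) = O(A|E)/LR.
Posterior odds = 0.719/(1−0.719) = 2.5587. LR = 0.94/0.30 = 3.1333.
Prior odds = 2.5587/3.1333 = 0.8166, so P(A) = 0.8166/(1+0.8166) ≈ 0.45.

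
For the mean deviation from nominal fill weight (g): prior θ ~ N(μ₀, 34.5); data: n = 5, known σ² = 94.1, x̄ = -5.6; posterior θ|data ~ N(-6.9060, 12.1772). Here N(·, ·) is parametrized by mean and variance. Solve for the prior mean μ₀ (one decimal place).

μ₀ = -9.3

With known observation variance, the Normal–Normal posterior has precision τ_n = τ₀ + n/σ² and mean μ_n = (τ₀μ₀ + (n/σ²)x̄)/τ_n.
Here τ₀ = 1/34.5 = 0.028986 and τ_data = 5/94.1 = 0.053135, so τ_n = 0.082121.
Rearranging for μ₀: μ₀ = (μ_n·τ_n − τ_data·x̄)/τ₀ = (-6.9060·0.082121 − 0.053135·-5.6) / 0.028986 = -0.269572/0.028986 ≈ -9.3.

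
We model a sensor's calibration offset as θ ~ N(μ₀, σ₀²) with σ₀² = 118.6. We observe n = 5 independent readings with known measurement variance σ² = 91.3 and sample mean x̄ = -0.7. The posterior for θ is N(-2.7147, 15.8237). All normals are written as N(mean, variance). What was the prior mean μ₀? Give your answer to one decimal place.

μ₀ = -15.8

With known observation variance, the Normal–Normal posterior has precision τ_n = τ₀ + n/σ² and mean μ_n = (τ₀μ₀ + (n/σ²)x̄)/τ_n.
Here τ₀ = 1/118.6 = 0.008432 and τ_data = 5/91.3 = 0.054765, so τ_n = 0.063197.
Rearranging for μ₀: μ₀ = (μ_n·τ_n − τ_data·x̄)/τ₀ = (-2.7147·0.063197 − 0.054765·-0.7) / 0.008432 = -0.133225/0.008432 ≈ -15.8.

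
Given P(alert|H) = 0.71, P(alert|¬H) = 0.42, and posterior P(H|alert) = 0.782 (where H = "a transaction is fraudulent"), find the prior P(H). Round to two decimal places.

Bayes' rule in odds form gives O(H|E) = O(H)·[P(E|H)/P(E|¬H)], hence O(H) = O(H|E)/LR.
Posterior odds = 0.782/(1−0.782) = 3.5872. LR = 0.71/0.42 = 1.6905.
Prior odds = 3.5872/1.6905 = 2.1220, so P(H) = 2.1220/(1+2.1220) ≈ 0.68.

P(H) = 0.68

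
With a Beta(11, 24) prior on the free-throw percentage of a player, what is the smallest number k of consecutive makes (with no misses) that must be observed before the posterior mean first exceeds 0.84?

After k makes and 0 misses the posterior is Beta(11+k, 24), with mean (11+k)/(11+24+k).
Set (11+k)/(35+k) > 0.84 and solve: k > (0.84·35 − 11)/(1 − 0.84) = 115.000.
The smallest integer exceeding 115.000 is 116, and checking k=116: (127)/(151) = 0.8411 > 0.84.

k = 116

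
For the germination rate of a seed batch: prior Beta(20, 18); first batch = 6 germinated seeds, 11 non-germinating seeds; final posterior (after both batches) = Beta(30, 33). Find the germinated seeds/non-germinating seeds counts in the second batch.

4 germinated seeds and 4 non-germinating seeds

Sequential conjugate updates are equivalent to a single update on the pooled data, so total successes = posterior α − prior α and total failures = posterior β − prior β.
Total across both batches: 30−20=10 germinated seeds, 33−18=15 non-germinating seeds.
Subtract the first batch: 10−6=4 germinated seeds and 15−11=4 non-germinating seeds.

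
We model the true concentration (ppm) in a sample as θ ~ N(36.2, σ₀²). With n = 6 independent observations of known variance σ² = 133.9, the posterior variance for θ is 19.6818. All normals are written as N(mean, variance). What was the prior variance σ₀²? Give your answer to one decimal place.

σ₀² = 166.7

Posterior precision equals prior precision plus data precision: 1/σ_n² = 1/σ₀² + n/σ².
So 1/σ₀² = 1/19.6818 − 6/133.9 = 0.050808 − 0.044810 = 0.005998.
Hence σ₀² = 1/0.005998 ≈ 166.7.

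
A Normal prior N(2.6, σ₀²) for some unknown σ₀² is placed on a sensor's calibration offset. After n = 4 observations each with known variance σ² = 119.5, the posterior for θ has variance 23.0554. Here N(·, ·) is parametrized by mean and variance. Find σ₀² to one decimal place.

σ₀² = 101.0

Posterior precision equals prior precision plus data precision: 1/σ_n² = 1/σ₀² + n/σ².
So 1/σ₀² = 1/23.0554 − 4/119.5 = 0.043374 − 0.033473 = 0.009901.
Hence σ₀² = 1/0.009901 ≈ 101.0.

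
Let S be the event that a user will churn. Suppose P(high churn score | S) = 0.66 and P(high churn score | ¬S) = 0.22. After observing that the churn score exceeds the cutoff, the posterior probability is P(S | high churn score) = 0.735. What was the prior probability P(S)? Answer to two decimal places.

In odds form, posterior odds = prior odds × likelihood ratio, so prior odds = posterior odds ÷ LR.
Posterior odds = 0.735/(1−0.735) = 2.7736. LR = 0.66/0.22 = 3.0000.
Prior odds = 2.7736/3.0000 = 0.9245, so P(S) = 0.9245/(1+0.9245) ≈ 0.48.

P(S) = 0.48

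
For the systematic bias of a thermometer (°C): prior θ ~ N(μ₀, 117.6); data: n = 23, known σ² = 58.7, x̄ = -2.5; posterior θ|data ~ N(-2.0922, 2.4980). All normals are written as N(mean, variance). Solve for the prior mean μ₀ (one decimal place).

The posterior mean is a precision-weighted average: μ_n = (τ₀μ₀ + τ_data·x̄)/(τ₀+τ_data), with τ₀=1/σ₀² and τ_data=n/σ².
Here τ₀ = 1/117.6 = 0.008503 and τ_data = 23/58.7 = 0.391823, so τ_n = 0.400326.
Rearranging for μ₀: μ₀ = (μ_n·τ_n − τ_data·x̄)/τ₀ = (-2.0922·0.400326 − 0.391823·-2.5) / 0.008503 = 0.141995/0.008503 ≈ 16.7.

μ₀ = 16.7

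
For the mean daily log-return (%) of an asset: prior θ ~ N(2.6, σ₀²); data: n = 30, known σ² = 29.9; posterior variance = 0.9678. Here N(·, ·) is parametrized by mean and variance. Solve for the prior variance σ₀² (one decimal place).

Posterior precision equals prior precision plus data precision: 1/σ_n² = 1/σ₀² + n/σ².
So 1/σ₀² = 1/0.9678 − 30/29.9 = 1.033271 − 1.003344 = 0.029927.
Hence σ₀² = 1/0.029927 ≈ 33.4.

σ₀² = 33.4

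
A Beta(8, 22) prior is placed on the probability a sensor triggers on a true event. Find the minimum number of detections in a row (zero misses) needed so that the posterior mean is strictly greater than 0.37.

k = 5

After k detections and 0 misses the posterior is Beta(8+k, 22), with mean (8+k)/(8+22+k).
Set (8+k)/(30+k) > 0.37 and solve: k > (0.37·30 − 8)/(1 − 0.37) = 4.921.
The smallest integer exceeding 4.921 is 5.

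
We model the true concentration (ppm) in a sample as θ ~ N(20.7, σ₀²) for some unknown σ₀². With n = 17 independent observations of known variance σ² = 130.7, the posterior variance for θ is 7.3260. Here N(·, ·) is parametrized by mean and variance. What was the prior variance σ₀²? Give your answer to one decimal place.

σ₀² = 155.5

Posterior precision equals prior precision plus data precision: 1/σ_n² = 1/σ₀² + n/σ².
So 1/σ₀² = 1/7.3260 − 17/130.7 = 0.136500 − 0.130069 = 0.006431.
Hence σ₀² = 1/0.006431 ≈ 155.5.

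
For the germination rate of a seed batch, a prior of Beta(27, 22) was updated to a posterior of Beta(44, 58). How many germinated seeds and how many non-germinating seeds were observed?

17 germinated seeds and 36 non-germinating seeds

Under Beta–binomial conjugacy the posterior parameters are (a+s, b+f).
So s = 44 − 27 = 17 and f = 58 − 22 = 36.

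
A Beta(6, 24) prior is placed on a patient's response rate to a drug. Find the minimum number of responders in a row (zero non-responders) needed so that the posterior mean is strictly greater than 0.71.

After k responders and 0 non-responders the posterior is Beta(6+k, 24), with mean (6+k)/(6+24+k).
Set (6+k)/(30+k) > 0.71 and solve: k > (0.71·30 − 6)/(1 − 0.71) = 52.759.
The smallest integer exceeding 52.759 is 53.

k = 53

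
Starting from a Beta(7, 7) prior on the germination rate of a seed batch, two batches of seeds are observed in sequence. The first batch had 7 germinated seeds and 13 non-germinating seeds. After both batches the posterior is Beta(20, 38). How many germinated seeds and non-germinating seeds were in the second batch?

6 germinated seeds and 18 non-germinating seeds

Sequential conjugate updates are equivalent to a single update on the pooled data, so total successes = posterior α − prior α and total failures = posterior β − prior β.
Total across both batches: 20−7=13 germinated seeds, 38−7=31 non-germinating seeds.
Subtract the first batch: 13−7=6 germinated seeds and 31−13=18 non-germinating seeds.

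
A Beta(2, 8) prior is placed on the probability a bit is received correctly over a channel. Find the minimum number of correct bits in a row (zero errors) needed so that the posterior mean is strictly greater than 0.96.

After k correct bits and 0 errors the posterior is Beta(2+k, 8), with mean (2+k)/(2+8+k).
Set (2+k)/(10+k) > 0.96 and solve: k > (0.96·10 − 2)/(1 − 0.96) = 190.000.
The smallest integer exceeding 190.000 is 191, and checking k=191: (193)/(201) = 0.9602 > 0.96.

k = 191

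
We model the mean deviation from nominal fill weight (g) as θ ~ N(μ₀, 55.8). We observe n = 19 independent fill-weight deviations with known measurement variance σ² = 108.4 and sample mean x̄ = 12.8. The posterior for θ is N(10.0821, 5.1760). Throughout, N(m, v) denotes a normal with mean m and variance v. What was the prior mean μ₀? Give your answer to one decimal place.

With known observation variance, the Normal–Normal posterior has precision τ_n = τ₀ + n/σ² and mean μ_n = (τ₀μ₀ + (n/σ²)x̄)/τ_n.
Here τ₀ = 1/55.8 = 0.017921 and τ_data = 19/108.4 = 0.175277, so τ_n = 0.193198.
Rearranging for μ₀: μ₀ = (μ_n·τ_n − τ_data·x̄)/τ₀ = (10.0821·0.193198 − 0.175277·12.8) / 0.017921 = -0.295704/0.017921 ≈ -16.5.

μ₀ = -16.5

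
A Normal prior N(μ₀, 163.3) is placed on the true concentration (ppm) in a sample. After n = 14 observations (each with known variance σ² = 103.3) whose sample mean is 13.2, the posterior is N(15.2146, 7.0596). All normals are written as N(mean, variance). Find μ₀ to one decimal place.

The posterior mean is a precision-weighted average: μ_n = (τ₀μ₀ + τ_data·x̄)/(τ₀+τ_data), with τ₀=1/σ₀² and τ_data=n/σ².
Here τ₀ = 1/163.3 = 0.006124 and τ_data = 14/103.3 = 0.135528, so τ_n = 0.141652.
Rearranging for μ₀: μ₀ = (μ_n·τ_n − τ_data·x̄)/τ₀ = (15.2146·0.141652 − 0.135528·13.2) / 0.006124 = 0.366209/0.006124 ≈ 59.8.

μ₀ = 59.8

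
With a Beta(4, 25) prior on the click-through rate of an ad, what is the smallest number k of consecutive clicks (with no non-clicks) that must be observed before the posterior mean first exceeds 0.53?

After k clicks and 0 non-clicks the posterior is Beta(4+k, 25), with mean (4+k)/(4+25+k).
Set (4+k)/(29+k) > 0.53 and solve: k > (0.53·29 − 4)/(1 − 0.53) = 24.191.
The smallest integer exceeding 24.191 is 25, and checking k=25: (29)/(54) = 0.5370 > 0.53.

k = 25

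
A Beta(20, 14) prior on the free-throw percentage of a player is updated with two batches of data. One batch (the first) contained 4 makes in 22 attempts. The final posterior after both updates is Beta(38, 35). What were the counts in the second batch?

14 makes and 3 misses

Sequential conjugate updates are equivalent to a single update on the pooled data, so total successes = posterior α − prior α and total failures = posterior β − prior β.
Total across both batches: 38−20=18 makes, 35−14=21 misses.
Subtract the first batch: 18−4=14 makes and 21−18=3 misses.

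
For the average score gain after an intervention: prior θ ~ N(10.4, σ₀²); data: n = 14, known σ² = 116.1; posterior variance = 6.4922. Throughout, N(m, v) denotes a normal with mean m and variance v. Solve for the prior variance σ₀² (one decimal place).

Posterior precision equals prior precision plus data precision: 1/σ_n² = 1/σ₀² + n/σ².
So 1/σ₀² = 1/6.4922 − 14/116.1 = 0.154031 − 0.120586 = 0.033445.
Hence σ₀² = 1/0.033445 ≈ 29.9.

σ₀² = 29.9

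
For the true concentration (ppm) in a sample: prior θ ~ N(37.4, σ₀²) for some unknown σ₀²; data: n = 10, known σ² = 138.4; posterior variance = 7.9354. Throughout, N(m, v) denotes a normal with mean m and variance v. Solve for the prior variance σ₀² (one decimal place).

σ₀² = 18.6

For the Normal–Normal model with known σ², precisions add: τ_n = τ₀ + n/σ².
So 1/σ₀² = 1/7.9354 − 10/138.4 = 0.126018 − 0.072254 = 0.053764.
Hence σ₀² = 1/0.053764 ≈ 18.6.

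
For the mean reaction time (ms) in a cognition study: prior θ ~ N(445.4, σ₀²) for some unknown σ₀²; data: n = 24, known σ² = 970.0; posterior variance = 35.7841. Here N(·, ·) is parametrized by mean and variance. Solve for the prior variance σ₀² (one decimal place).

σ₀² = 312.2

Posterior precision equals prior precision plus data precision: 1/σ_n² = 1/σ₀² + n/σ².
So 1/σ₀² = 1/35.7841 − 24/970.0 = 0.027945 − 0.024742 = 0.003203.
Hence σ₀² = 1/0.003203 ≈ 312.2.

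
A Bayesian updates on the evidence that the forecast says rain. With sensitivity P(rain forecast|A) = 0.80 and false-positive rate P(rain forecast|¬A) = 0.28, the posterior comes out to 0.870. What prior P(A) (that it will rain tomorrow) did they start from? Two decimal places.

P(A) = 0.70

In odds form, posterior odds = prior odds × likelihood ratio, so prior odds = posterior odds ÷ LR.
Posterior odds = 0.870/(1−0.870) = 6.6923. LR = 0.80/0.28 = 2.8571.
Prior odds = 6.6923/2.8571 = 2.3423, so P(A) = 2.3423/(1+2.3423) ≈ 0.70.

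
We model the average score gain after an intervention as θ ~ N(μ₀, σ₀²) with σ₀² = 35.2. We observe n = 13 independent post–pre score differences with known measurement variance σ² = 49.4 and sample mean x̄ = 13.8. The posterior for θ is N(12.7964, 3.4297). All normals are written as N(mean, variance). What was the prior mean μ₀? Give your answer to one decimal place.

μ₀ = 3.5

With known observation variance, the Normal–Normal posterior has precision τ_n = τ₀ + n/σ² and mean μ_n = (τ₀μ₀ + (n/σ²)x̄)/τ_n.
Here τ₀ = 1/35.2 = 0.028409 and τ_data = 13/49.4 = 0.263158, so τ_n = 0.291567.
Rearranging for μ₀: μ₀ = (μ_n·τ_n − τ_data·x̄)/τ₀ = (12.7964·0.291567 − 0.263158·13.8) / 0.028409 = 0.099428/0.028409 ≈ 3.5.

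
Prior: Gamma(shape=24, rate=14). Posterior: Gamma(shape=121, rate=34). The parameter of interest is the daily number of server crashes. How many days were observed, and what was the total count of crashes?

Gamma–Poisson conjugacy: posterior shape = α + Σxᵢ, posterior rate = β + n.
Matching: Σxᵢ = 121 − 24 = 97 and n = 34 − 14 = 20.

n = 20 days with total 97 crashes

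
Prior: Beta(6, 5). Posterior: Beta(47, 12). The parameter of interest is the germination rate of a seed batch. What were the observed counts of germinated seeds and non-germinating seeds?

41 germinated seeds and 7 non-germinating seeds

Beta is conjugate to the binomial likelihood: posterior = Beta(α+s, β+f).
So s = 47 − 6 = 41 and f = 12 − 5 = 7.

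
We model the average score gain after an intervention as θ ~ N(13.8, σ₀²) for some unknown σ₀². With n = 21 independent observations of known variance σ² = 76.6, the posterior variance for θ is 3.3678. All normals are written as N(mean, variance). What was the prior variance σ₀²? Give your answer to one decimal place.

σ₀² = 43.9

Posterior precision equals prior precision plus data precision: 1/σ_n² = 1/σ₀² + n/σ².
So 1/σ₀² = 1/3.3678 − 21/76.6 = 0.296930 − 0.274151 = 0.022779.
Hence σ₀² = 1/0.022779 ≈ 43.9.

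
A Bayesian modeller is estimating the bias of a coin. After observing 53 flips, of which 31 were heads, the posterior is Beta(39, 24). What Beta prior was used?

Under Beta–binomial conjugacy the posterior parameters are (α+s, β+f).
So α = 39 − 31 = 8 and β = 24 − 22 = 2.

Beta(8, 2)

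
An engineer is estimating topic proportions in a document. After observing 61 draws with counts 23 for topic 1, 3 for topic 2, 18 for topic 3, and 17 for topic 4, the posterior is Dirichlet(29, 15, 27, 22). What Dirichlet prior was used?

Dirichlet(6, 12, 9, 5)

For a Dirichlet(α) prior with multinomial counts c, the posterior is Dirichlet(α + c) componentwise.
Subtract each count from the matching posterior parameter: 29−23=6, 15−3=12, 27−18=9, 22−17=5.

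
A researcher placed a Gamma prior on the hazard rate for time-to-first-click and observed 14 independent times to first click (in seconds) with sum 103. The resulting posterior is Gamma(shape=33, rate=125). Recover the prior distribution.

Gamma(shape=19, rate=22)

Gamma–exponential conjugacy: posterior shape = α + n, posterior rate = β + Σtᵢ.
So α = 33 − 14 = 19 and β = 125 − 103 = 22.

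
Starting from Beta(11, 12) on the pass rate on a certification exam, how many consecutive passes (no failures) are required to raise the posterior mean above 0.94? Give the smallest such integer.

After k passes and 0 failures the posterior is Beta(11+k, 12), with mean (11+k)/(11+12+k).
Set (11+k)/(23+k) > 0.94 and solve: k > (0.94·23 − 11)/(1 − 0.94) = 177.000.
The smallest integer exceeding 177.000 is 178, and checking k=178: (189)/(201) = 0.9403 > 0.94.

k = 178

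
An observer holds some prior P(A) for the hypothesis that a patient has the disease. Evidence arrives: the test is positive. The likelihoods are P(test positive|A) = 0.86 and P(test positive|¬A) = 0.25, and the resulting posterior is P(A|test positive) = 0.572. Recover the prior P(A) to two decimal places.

Bayes' rule in odds form gives O(A|E) = O(A)·[P(E|A)/P(E|¬A)], hence O(A) = O(A|E)/LR.
Posterior odds = 0.572/(1−0.572) = 1.3364. LR = 0.86/0.25 = 3.4400.
Prior odds = 1.3364/3.4400 = 0.3885, so P(A) = 0.3885/(1+0.3885) ≈ 0.28.

P(A) = 0.28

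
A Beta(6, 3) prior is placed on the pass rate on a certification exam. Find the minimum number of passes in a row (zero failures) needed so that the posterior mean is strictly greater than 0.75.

After k passes and 0 failures the posterior is Beta(6+k, 3), with mean (6+k)/(6+3+k).
Set (6+k)/(9+k) > 0.75 and solve: k > (0.75·9 − 6)/(1 − 0.75) = 3.000.
The smallest integer exceeding 3.000 is 4.

k = 4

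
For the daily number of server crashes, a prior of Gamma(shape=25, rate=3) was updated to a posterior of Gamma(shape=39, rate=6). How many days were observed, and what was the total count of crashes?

A Gamma(α, β) prior (rate parametrization) on a Poisson rate with n observations summing to S gives posterior Gamma(α+S, β+n).
Matching: Σxᵢ = 39 − 25 = 14 and n = 6 − 3 = 3.

n = 3 days with total 14 crashes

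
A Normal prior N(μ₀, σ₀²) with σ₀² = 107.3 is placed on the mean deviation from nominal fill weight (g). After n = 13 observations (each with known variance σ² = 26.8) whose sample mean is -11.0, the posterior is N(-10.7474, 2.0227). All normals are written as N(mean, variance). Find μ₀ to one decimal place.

μ₀ = 2.4

With known observation variance, the Normal–Normal posterior has precision τ_n = τ₀ + n/σ² and mean μ_n = (τ₀μ₀ + (n/σ²)x̄)/τ_n.
Here τ₀ = 1/107.3 = 0.009320 and τ_data = 13/26.8 = 0.485075, so τ_n = 0.494395.
Rearranging for μ₀: μ₀ = (μ_n·τ_n − τ_data·x̄)/τ₀ = (-10.7474·0.494395 − 0.485075·-11.0) / 0.009320 = 0.022364/0.009320 ≈ 2.4.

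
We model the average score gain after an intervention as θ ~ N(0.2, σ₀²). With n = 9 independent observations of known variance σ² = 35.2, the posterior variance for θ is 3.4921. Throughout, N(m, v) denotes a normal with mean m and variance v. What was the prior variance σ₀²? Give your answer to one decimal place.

σ₀² = 32.6

For the Normal–Normal model with known σ², precisions add: τ_n = τ₀ + n/σ².
So 1/σ₀² = 1/3.4921 − 9/35.2 = 0.286361 − 0.255682 = 0.030679.
Hence σ₀² = 1/0.030679 ≈ 32.6.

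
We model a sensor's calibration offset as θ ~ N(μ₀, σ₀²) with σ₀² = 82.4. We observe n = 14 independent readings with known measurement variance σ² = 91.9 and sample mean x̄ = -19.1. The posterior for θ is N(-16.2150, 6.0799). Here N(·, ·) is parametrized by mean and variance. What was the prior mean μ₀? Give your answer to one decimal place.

μ₀ = 20.0

With known observation variance, the Normal–Normal posterior has precision τ_n = τ₀ + n/σ² and mean μ_n = (τ₀μ₀ + (n/σ²)x̄)/τ_n.
Here τ₀ = 1/82.4 = 0.012136 and τ_data = 14/91.9 = 0.152339, so τ_n = 0.164475.
Rearranging for μ₀: μ₀ = (μ_n·τ_n − τ_data·x̄)/τ₀ = (-16.2150·0.164475 − 0.152339·-19.1) / 0.012136 = 0.242713/0.012136 ≈ 20.0.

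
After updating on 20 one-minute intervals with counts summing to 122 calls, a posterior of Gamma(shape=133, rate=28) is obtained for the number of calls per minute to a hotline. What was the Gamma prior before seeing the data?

A Gamma(α, β) prior (rate parametrization) on a Poisson rate with n observations summing to S gives posterior Gamma(α+S, β+n).
So α = 133 − 122 = 11 and β = 28 − 20 = 8.

Gamma(shape=11, rate=8)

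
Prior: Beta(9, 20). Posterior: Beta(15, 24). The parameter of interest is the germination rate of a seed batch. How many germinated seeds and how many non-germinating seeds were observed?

A Beta(α, β) prior with s successes and f failures in binomial data gives a Beta(α+s, β+f) posterior.
Match parameters: s=15−9=6, f=24−20=4.

6 germinated seeds and 4 non-germinating seeds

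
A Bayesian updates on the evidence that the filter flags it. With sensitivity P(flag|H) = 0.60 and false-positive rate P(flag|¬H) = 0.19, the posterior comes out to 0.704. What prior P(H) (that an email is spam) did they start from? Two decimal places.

In odds form, posterior odds = prior odds × likelihood ratio, so prior odds = posterior odds ÷ LR.
Posterior odds = 0.704/(1−0.704) = 2.3784. LR = 0.60/0.19 = 3.1579.
Prior odds = 2.3784/3.1579 = 0.7532, so P(H) = 0.7532/(1+0.7532) ≈ 0.43.

P(H) = 0.43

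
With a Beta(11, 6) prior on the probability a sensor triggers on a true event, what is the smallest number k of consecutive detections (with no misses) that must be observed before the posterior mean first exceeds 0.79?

k = 12

After k detections and 0 misses the posterior is Beta(11+k, 6), with mean (11+k)/(11+6+k).
Set (11+k)/(17+k) > 0.79 and solve: k > (0.79·17 − 11)/(1 − 0.79) = 11.571.
The smallest integer exceeding 11.571 is 12.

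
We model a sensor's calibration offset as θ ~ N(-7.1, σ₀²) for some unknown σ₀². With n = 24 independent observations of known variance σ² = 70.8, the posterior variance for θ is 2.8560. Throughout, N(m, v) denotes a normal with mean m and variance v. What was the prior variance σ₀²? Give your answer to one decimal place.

Posterior precision equals prior precision plus data precision: 1/σ_n² = 1/σ₀² + n/σ².
So 1/σ₀² = 1/2.8560 − 24/70.8 = 0.350140 − 0.338983 = 0.011157.
Hence σ₀² = 1/0.011157 ≈ 89.6.

σ₀² = 89.6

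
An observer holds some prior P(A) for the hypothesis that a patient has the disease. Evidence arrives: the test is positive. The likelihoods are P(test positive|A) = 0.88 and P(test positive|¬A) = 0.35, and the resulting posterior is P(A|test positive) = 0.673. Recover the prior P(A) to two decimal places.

In odds form, posterior odds = prior odds × likelihood ratio, so prior odds = posterior odds ÷ LR.
Posterior odds = 0.673/(1−0.673) = 2.0581. LR = 0.88/0.35 = 2.5143.
Prior odds = 2.0581/2.5143 = 0.8186, so P(A) = 0.8186/(1+0.8186) ≈ 0.45.

P(A) = 0.45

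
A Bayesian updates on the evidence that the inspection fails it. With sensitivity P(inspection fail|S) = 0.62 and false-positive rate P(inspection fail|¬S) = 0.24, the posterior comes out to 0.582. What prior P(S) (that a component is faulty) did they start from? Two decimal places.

P(S) = 0.35

In odds form, posterior odds = prior odds × likelihood ratio, so prior odds = posterior odds ÷ LR.
Posterior odds = 0.582/(1−0.582) = 1.3923. LR = 0.62/0.24 = 2.5833.
Prior odds = 1.3923/2.5833 = 0.5390, so P(S) = 0.5390/(1+0.5390) ≈ 0.35.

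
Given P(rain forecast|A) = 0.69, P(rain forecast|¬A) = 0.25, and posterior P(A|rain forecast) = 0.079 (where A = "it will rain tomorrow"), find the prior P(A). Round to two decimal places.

P(A) = 0.03

Bayes' rule in odds form gives O(A|E) = O(A)·[P(E|A)/P(E|¬A)], hence O(A) = O(A|E)/LR.
Posterior odds = 0.079/(1−0.079) = 0.0858. LR = 0.69/0.25 = 2.7600.
Prior odds = 0.0858/2.7600 = 0.0311, so P(A) = 0.0311/(1+0.0311) ≈ 0.03.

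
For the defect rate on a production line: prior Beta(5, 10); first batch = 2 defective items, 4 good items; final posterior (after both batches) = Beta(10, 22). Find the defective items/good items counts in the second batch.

3 defective items and 8 good items

Sequential conjugate updates are equivalent to a single update on the pooled data, so total successes = posterior α − prior α and total failures = posterior β − prior β.
Total across both batches: 10−5=5 defective items, 22−10=12 good items.
Subtract the first batch: 5−2=3 defective items and 12−4=8 good items.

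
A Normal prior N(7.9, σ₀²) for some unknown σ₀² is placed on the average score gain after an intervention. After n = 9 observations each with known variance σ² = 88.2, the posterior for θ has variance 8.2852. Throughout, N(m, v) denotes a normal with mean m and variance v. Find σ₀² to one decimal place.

For the Normal–Normal model with known σ², precisions add: τ_n = τ₀ + n/σ².
So 1/σ₀² = 1/8.2852 − 9/88.2 = 0.120697 − 0.102041 = 0.018656.
Hence σ₀² = 1/0.018656 ≈ 53.6.

σ₀² = 53.6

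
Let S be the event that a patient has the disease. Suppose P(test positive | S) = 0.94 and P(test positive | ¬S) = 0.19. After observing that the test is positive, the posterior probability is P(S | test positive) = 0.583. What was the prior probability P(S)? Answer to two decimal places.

P(S) = 0.22

In odds form, posterior odds = prior odds × likelihood ratio, so prior odds = posterior odds ÷ LR.
Posterior odds = 0.583/(1−0.583) = 1.3981. LR = 0.94/0.19 = 4.9474.
Prior odds = 1.3981/4.9474 = 0.2826, so P(S) = 0.2826/(1+0.2826) ≈ 0.22.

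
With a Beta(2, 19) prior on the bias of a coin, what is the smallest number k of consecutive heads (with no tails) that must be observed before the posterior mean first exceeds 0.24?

k = 5

After k heads and 0 tails the posterior is Beta(2+k, 19), with mean (2+k)/(2+19+k).
Set (2+k)/(21+k) > 0.24 and solve: k > (0.24·21 − 2)/(1 − 0.24) = 4.000.
The smallest integer exceeding 4.000 is 5.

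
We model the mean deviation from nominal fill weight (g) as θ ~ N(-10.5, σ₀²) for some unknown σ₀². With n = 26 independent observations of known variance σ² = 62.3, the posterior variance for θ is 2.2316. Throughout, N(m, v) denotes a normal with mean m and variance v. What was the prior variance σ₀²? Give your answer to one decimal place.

σ₀² = 32.5

Posterior precision equals prior precision plus data precision: 1/σ_n² = 1/σ₀² + n/σ².
So 1/σ₀² = 1/2.2316 − 26/62.3 = 0.448109 − 0.417335 = 0.030774.
Hence σ₀² = 1/0.030774 ≈ 32.5.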